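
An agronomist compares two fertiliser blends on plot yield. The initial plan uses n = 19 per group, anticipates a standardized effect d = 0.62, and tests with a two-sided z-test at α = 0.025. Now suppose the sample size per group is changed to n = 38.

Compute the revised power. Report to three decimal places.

Power ≈ 0.678

With n = 38 per group: δ = d·√(n/2) = 0.62 × √(38/2) = 2.7025. Critical value z_{0.0125} = 2.241.
Revised power = Φ(δ − 2.241) + Φ(−δ − 2.241) = Φ(0.461) + Φ(-4.944) = 0.6776 + 0.0000 = 0.6776.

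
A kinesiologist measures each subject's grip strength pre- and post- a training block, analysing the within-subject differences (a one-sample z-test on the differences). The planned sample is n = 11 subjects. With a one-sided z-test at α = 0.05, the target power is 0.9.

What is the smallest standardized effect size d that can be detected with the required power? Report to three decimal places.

d ≈ 0.882

Need Φ(δ − 1.645) = 0.9, so δ = 1.645 + 1.282 = 2.926.
δ = d·√n ⇒ d = δ/√n = 2.926/√11 = 0.8823.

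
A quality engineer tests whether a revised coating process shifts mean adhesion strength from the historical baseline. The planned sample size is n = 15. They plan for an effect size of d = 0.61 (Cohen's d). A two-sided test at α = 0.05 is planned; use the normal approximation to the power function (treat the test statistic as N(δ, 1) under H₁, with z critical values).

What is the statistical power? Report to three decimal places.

Power ≈ 0.656

Noncentrality parameter: δ = d·√n = 0.61 × √15 = 2.3625
Two-sided α = 0.05 → critical value z_{0.025} = 1.960.
Power = Φ(δ − 1.960) + Φ(−δ − 1.960) = Φ(0.403) + Φ(-4.322) = 0.6564 + 0.0000 = 0.6564.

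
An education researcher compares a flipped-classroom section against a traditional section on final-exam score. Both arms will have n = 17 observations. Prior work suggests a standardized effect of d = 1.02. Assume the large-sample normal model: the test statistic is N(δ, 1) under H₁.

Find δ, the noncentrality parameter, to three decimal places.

The noncentrality parameter scales effect size by the design's sample-size factor: δ = d·√(n/2) = 1.02 × √(17/2) = 2.9738

δ ≈ 2.974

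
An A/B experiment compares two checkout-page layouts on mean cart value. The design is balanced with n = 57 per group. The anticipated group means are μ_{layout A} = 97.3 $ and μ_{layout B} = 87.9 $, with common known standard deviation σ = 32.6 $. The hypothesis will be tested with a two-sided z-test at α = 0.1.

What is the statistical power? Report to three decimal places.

Standardized effect: d = |μ_{layout A} − μ_{layout B}| / σ = |97.3 − 87.9| / 32.6 = 0.2883
Noncentrality parameter: δ = d·√(n/2) = 0.2883 × √(57/2) = 1.5393
Two-sided α = 0.1 → critical value z_{0.05} = 1.645.
Power = Φ(δ − 1.645) + Φ(−δ − 1.645) = Φ(-0.106) + Φ(-3.184) = 0.4580 + 0.0007 = 0.4587.

Power ≈ 0.459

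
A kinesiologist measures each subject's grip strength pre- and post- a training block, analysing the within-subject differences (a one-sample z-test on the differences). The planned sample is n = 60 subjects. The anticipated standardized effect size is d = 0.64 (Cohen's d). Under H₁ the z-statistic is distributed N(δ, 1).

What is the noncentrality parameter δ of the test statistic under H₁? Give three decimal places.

δ = d·√n = 0.64 × √60 = 4.9574

δ ≈ 4.957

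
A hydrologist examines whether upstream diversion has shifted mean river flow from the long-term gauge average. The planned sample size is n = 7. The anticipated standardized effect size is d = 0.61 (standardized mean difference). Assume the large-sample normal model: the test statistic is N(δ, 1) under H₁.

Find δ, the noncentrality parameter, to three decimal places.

δ ≈ 1.614

The noncentrality parameter scales effect size by the design's sample-size factor: δ = d·√n = 0.61 × √7 = 1.6139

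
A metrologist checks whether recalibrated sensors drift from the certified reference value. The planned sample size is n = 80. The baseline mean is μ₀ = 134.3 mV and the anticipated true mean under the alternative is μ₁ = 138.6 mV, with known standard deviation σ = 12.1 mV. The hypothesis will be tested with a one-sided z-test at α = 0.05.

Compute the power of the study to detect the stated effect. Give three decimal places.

Standardized effect: d = |μ₁ − μ₀| / σ = |138.6 − 134.3| / 12.1 = 0.3554
Noncentrality parameter: δ = d·√n = 0.3554 × √80 = 3.1785
Critical value for a one-sided test at α = 0.05: z_α = 1.645.
Power = Φ(δ − 1.645) = Φ(1.534) = 0.9374.

Power ≈ 0.937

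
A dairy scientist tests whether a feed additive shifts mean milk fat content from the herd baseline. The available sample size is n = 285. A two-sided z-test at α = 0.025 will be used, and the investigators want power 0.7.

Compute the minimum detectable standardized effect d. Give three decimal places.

Required noncentrality: δ = z_{0.0125} + z_{0.30} = 2.241 + 0.524 = 2.766.
(The second rejection-region term Φ(−δ − z_{α/2}) is negligible and dropped.)
δ = d·√n ⇒ d = δ/√n = 2.766/√285 = 0.1638.

d ≈ 0.164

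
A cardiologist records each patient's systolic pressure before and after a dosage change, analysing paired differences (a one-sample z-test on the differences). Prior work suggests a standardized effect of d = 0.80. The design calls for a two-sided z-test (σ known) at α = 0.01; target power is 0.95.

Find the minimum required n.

n = 28

Set Φ(δ − 2.576) = 0.95; then δ − 2.576 = Φ⁻¹(0.95) = 1.645, giving δ = 4.221.
(Ignoring the negligible lower-tail rejection probability gives the usual closed-form inversion.)
δ = d·√n ⇒ n = (δ/d)² = (4.221 / 0.80)² = 27.83.
Round up to the next whole unit.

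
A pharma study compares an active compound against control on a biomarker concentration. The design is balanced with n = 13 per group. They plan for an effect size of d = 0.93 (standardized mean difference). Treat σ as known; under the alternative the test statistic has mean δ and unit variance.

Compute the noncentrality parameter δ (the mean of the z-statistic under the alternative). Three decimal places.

δ = d·√(n/2) = 0.93 × √(13/2) = 2.3710

δ ≈ 2.371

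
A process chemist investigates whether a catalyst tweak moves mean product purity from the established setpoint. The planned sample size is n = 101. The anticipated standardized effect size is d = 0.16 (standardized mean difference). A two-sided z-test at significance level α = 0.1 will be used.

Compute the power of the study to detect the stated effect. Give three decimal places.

Noncentrality parameter: δ = d·√n = 0.16 × √101 = 1.6080
Critical value for a two-sided test at α = 0.1: z_{α/2} = 1.645.
Power = Φ(δ − 1.645) + Φ(−δ − 1.645) = Φ(-0.037) + Φ(-3.253) = 0.4853 + 0.0006 = 0.4859.

Power ≈ 0.486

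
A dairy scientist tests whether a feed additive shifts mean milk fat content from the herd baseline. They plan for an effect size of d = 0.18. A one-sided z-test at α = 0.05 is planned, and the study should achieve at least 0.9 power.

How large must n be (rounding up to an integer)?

For power 0.9 need Φ(δ − z_{0.05}) = 0.9, so δ = z_{0.05} + z_{0.10} = 1.645 + 1.282 = 2.926.
δ = d·√n ⇒ n = (δ/d)² = (2.926 / 0.18)² = 264.32.
Rounding up, n = 265.

n = 265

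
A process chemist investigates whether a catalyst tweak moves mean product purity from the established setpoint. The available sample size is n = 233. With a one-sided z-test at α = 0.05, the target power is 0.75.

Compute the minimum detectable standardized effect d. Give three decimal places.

Required noncentrality: δ = z_{0.05} + z_{0.25} = 1.645 + 0.674 = 2.319.
δ = d·√n ⇒ d = δ/√n = 2.319/√233 = 0.1519.

d ≈ 0.152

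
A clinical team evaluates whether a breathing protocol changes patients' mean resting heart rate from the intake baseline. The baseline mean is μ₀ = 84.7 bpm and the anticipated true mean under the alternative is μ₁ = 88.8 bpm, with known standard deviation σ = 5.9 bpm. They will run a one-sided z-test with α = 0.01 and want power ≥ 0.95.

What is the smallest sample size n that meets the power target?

n = 33

Standardized effect: d = |μ₁ − μ₀| / σ = |88.8 − 84.7| / 5.9 = 0.6949
Set Φ(δ − 2.326) = 0.95; then δ − 2.326 = Φ⁻¹(0.95) = 1.645, giving δ = 3.971.
δ = d·√n ⇒ n = (δ/d)² = (3.971 / 0.6949)² = 32.66.
Rounding up, n = 33.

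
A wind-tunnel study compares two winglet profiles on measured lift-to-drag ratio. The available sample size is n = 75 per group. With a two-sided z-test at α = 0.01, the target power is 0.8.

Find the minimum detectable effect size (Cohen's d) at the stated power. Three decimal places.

d ≈ 0.558

Required noncentrality: δ = z_{0.005} + z_{0.20} = 2.576 + 0.842 = 3.417.
(The second rejection-region term Φ(−δ − z_{α/2}) is negligible and dropped.)
δ = d·√(n/2) ⇒ d = δ/√(n/2) = 3.417/√(75/2) = 0.5581.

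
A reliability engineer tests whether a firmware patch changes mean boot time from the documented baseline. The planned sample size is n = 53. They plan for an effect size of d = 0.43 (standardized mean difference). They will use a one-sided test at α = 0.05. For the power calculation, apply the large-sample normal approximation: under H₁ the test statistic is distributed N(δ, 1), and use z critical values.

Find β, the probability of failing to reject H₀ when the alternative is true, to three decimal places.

Noncentrality parameter: δ = d·√n = 0.43 × √53 = 3.1304
Critical value for a one-sided test at α = 0.05: z_α = 1.645.
Power = P(Z > 1.645 − δ) = Φ(1.486) = 0.9313.
Type II error: β = 1 − power = 1 − 0.9313 = 0.0687.

β ≈ 0.069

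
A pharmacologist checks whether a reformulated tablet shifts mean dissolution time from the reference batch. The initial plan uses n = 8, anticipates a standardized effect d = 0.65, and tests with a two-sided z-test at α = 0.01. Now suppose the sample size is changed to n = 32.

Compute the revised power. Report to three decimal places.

Power ≈ 0.865

With n = 32: δ = d·√n = 0.65 × √32 = 3.6770. Critical value z_{0.005} = 2.576.
Revised power = Φ(δ − 2.576) + Φ(−δ − 2.576) = Φ(1.101) + Φ(-6.253) = 0.8646 + 0.0000 = 0.8646.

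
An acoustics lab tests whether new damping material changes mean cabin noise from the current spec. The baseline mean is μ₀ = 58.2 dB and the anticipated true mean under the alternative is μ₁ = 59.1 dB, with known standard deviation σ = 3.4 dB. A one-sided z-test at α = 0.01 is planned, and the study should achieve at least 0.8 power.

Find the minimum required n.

Standardized effect: d = |μ₁ − μ₀| / σ = |59.1 − 58.2| / 3.4 = 0.2647
For power 0.8 need Φ(δ − z_{0.01}) = 0.8, so δ = z_{0.01} + z_{0.20} = 2.326 + 0.842 = 3.168.
δ = d·√n ⇒ n = (δ/d)² = (3.168 / 0.2647)² = 143.23.
Round up to the next whole unit.

n = 144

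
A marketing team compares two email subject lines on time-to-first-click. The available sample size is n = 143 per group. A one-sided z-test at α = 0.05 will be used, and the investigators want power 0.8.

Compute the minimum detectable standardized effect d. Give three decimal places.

Required noncentrality: δ = z_{0.05} + z_{0.20} = 1.645 + 0.842 = 2.486.
δ = d·√(n/2) ⇒ d = δ/√(n/2) = 2.486/√(143/2) = 0.2941.

d ≈ 0.294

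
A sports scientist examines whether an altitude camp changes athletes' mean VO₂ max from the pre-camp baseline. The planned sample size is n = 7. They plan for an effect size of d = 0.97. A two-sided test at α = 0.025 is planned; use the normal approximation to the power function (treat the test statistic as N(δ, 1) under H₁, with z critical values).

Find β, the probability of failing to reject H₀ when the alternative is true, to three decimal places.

Noncentrality parameter: δ = d·√n = 0.97 × √7 = 2.5664
Critical value for a two-sided test at α = 0.025: z_{α/2} = 2.241.
Power = Φ(δ − 2.241) + Φ(−δ − 2.241) = Φ(0.325) + Φ(-4.808) = 0.6274 + 0.0000 = 0.6274.
Type II error: β = 1 − power = 1 − 0.6274 = 0.3726.

β ≈ 0.373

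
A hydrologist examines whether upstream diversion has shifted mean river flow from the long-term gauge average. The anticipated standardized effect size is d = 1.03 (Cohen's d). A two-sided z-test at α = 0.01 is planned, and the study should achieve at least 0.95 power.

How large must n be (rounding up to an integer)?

n = 17

For power 0.95 need Φ(δ − z_{0.005}) = 0.95, so δ = z_{0.005} + z_{0.05} = 2.576 + 1.645 = 4.221.
(Ignoring the negligible lower-tail rejection probability gives the usual closed-form inversion.)
δ = d·√n ⇒ n = (δ/d)² = (4.221 / 1.03)² = 16.79.
Rounding up, n = 17.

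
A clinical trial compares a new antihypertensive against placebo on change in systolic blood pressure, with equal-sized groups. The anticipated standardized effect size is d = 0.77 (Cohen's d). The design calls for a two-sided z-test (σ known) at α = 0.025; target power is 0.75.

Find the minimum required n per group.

For power 0.75 need Φ(δ − z_{0.0125}) = 0.75, so δ = z_{0.0125} + z_{0.25} = 2.241 + 0.674 = 2.916.
(Ignoring the negligible lower-tail rejection probability gives the usual closed-form inversion.)
δ = d·√(n/2) ⇒ n = 2(δ/d)² = 2 × (2.916 / 0.77)² = 28.68.
Rounding up, n = 29 per group.

n = 29 per group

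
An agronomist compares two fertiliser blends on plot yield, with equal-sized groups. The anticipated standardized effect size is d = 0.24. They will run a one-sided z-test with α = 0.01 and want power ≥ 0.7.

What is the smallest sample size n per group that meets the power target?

For power 0.7 need Φ(δ − z_{0.01}) = 0.7, so δ = z_{0.01} + z_{0.30} = 2.326 + 0.524 = 2.851.
δ = d·√(n/2) ⇒ n = 2(δ/d)² = 2 × (2.851 / 0.24)² = 282.18.
Round up to the next whole unit.

n = 283 per group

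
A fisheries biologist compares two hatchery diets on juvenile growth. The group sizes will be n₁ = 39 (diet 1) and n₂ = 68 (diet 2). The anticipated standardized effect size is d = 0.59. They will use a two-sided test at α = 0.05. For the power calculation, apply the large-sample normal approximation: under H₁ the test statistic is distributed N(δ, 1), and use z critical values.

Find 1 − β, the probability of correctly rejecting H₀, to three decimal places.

Power ≈ 0.836

Noncentrality parameter: δ = d / √(1/n₁ + 1/n₂) = 0.59 / √(1/39 + 1/68) = 2.9373
Two-sided α = 0.05 → critical value z_{0.025} = 1.960.
Power = Φ(δ − 1.960) + Φ(−δ − 1.960) = Φ(0.977) + Φ(-4.897) = 0.8358 + 0.0000 = 0.8358.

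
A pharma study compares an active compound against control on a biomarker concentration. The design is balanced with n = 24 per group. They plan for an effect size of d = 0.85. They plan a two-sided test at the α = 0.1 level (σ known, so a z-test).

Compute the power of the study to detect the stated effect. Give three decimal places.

Power ≈ 0.903

Noncentrality parameter: λ = d·√(n/2) = 0.85 × √(24/2) = 2.9445
Critical value for a two-sided test at α = 0.1: z_{α/2} = 1.645.
Power = Φ(λ − 1.645) + Φ(−λ − 1.645) = Φ(1.300) + Φ(-4.589) = 0.9031 + 0.0000 = 0.9031.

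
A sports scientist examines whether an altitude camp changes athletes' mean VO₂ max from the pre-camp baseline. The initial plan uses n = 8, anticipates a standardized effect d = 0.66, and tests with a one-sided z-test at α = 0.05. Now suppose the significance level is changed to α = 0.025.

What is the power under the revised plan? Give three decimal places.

δ = d·√n = 0.66 × √8 = 1.8668 (unchanged). New critical value: z_{0.025} = 1.960.
Revised power = Φ(δ − 1.960) = Φ(-0.093) = 0.4629.

Power ≈ 0.463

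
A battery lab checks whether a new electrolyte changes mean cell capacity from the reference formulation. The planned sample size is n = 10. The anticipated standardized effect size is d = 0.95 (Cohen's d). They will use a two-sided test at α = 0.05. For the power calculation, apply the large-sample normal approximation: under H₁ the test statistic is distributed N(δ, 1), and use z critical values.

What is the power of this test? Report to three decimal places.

Noncentrality parameter: δ = d·√n = 0.95 × √10 = 3.0042
Two-sided α = 0.05 → critical value z_{0.025} = 1.960.
Power = Φ(δ − 1.960) + Φ(−δ − 1.960) = Φ(1.044) + Φ(-4.964) = 0.8518 + 0.0000 = 0.8518.

Power ≈ 0.852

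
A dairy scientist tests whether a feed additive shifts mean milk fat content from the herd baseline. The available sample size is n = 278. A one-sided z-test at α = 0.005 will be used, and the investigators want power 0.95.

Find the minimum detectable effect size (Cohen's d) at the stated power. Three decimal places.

d ≈ 0.253

Need Φ(δ − 2.576) = 0.95, so δ = 2.576 + 1.645 = 4.221.
δ = d·√n ⇒ d = δ/√n = 4.221/√278 = 0.2531.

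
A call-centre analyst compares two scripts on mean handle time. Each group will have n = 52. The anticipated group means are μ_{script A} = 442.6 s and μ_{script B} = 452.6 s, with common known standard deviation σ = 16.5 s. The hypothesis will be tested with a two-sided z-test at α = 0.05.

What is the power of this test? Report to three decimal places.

Standardized effect: d = |μ_{script A} − μ_{script B}| / σ = |442.6 − 452.6| / 16.5 = 0.6061
Noncentrality parameter: δ = d·√(n/2) = 0.6061 × √(52/2) = 3.0903
Two-sided α = 0.05 → critical value z_{0.025} = 1.960.
Power = Φ(δ − 1.960) + Φ(−δ − 1.960) = Φ(1.130) + Φ(-5.050) = 0.8708 + 0.0000 = 0.8708.

Power ≈ 0.871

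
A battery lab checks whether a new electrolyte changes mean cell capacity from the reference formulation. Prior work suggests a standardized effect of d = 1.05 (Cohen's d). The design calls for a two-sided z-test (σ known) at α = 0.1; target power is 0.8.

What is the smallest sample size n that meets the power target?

n = 6

For power 0.8 need Φ(δ − z_{0.05}) = 0.8, so δ = z_{0.05} + z_{0.20} = 1.645 + 0.842 = 2.486.
(The Φ(−δ − z_{α/2}) term is vanishingly small for δ > 0 and is dropped in the standard sample-size formula.)
δ = d·√n ⇒ n = (δ/d)² = (2.486 / 1.05)² = 5.61.
Round up to the next whole unit.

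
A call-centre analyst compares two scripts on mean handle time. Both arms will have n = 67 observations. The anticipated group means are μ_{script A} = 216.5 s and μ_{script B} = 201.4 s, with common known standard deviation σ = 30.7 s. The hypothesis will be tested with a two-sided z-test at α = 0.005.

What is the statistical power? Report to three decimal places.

Standardized effect: d = |μ_{script A} − μ_{script B}| / σ = |216.5 − 201.4| / 30.7 = 0.4919
Noncentrality parameter: δ = d·√(n/2) = 0.4919 × √(67/2) = 2.8468
Two-sided α = 0.005 → critical value z_{0.0025} = 2.807.
Power = Φ(δ − 2.807) + Φ(−δ − 2.807) = Φ(0.040) + Φ(-5.654) = 0.5159 + 0.0000 = 0.5159.

Power ≈ 0.516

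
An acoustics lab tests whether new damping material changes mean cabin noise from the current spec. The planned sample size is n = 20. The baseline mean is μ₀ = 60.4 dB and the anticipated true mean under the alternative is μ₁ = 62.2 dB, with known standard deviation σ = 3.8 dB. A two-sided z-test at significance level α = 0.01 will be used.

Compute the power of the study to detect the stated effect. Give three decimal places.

Standardized effect: d = |μ₁ − μ₀| / σ = |62.2 − 60.4| / 3.8 = 0.4737
Noncentrality parameter: δ = d·√n = 0.4737 × √20 = 2.1184
Critical value for a two-sided test at α = 0.01: z_{α/2} = 2.576.
Power = Φ(δ − 2.576) + Φ(−δ − 2.576) = Φ(-0.457) + Φ(-4.694) = 0.3237 + 0.0000 = 0.3237.

Power ≈ 0.324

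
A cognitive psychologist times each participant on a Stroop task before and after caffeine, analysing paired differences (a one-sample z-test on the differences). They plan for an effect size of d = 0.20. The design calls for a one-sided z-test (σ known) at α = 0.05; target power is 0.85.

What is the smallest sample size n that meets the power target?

n = 180

For power 0.85 need Φ(δ − z_{0.05}) = 0.85, so δ = z_{0.05} + z_{0.15} = 1.645 + 1.036 = 2.681.
δ = d·√n ⇒ n = (δ/d)² = (2.681 / 0.20)² = 179.73.
Rounding up, n = 180.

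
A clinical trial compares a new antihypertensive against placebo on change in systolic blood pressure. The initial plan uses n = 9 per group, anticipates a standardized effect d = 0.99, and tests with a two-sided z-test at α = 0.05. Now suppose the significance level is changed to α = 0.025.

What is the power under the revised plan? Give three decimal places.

δ = d·√(n/2) = 0.99 × √(9/2) = 2.1001 (unchanged). New critical value: z_{0.0125} = 2.241.
Revised power = Φ(δ − 2.241) + Φ(−δ − 2.241) = Φ(-0.141) + Φ(-4.342) = 0.4438 + 0.0000 = 0.4438.

Power ≈ 0.444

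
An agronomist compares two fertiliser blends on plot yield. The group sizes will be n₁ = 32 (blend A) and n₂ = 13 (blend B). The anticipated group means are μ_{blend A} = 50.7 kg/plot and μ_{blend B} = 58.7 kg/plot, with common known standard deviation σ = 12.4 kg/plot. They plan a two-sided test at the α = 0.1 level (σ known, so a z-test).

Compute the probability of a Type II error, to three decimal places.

β ≈ 0.376

Standardized effect: d = |μ_{blend A} − μ_{blend B}| / σ = |50.7 − 58.7| / 12.4 = 0.6452
Noncentrality parameter: δ = d / √(1/n₁ + 1/n₂) = 0.6452 / √(1/32 + 1/13) = 1.9616
Critical value for a two-sided test at α = 0.1: z_{α/2} = 1.645.
Power = Φ(δ − 1.645) + Φ(−δ − 1.645) = Φ(0.317) + Φ(-3.606) = 0.6243 + 0.0002 = 0.6244.
Type II error: β = 1 − power = 1 − 0.6244 = 0.3756.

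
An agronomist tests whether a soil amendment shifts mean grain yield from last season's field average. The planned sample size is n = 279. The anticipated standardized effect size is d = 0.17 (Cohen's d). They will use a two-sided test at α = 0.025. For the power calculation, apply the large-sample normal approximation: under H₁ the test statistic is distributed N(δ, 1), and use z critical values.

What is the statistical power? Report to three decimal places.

Noncentrality parameter: δ = d·√n = 0.17 × √279 = 2.8396
Two-sided α = 0.025 → critical value z_{0.0125} = 2.241.
Power = Φ(δ − 2.241) + Φ(−δ − 2.241) = Φ(0.598) + Φ(-5.081) = 0.7251 + 0.0000 = 0.7251.

Power ≈ 0.725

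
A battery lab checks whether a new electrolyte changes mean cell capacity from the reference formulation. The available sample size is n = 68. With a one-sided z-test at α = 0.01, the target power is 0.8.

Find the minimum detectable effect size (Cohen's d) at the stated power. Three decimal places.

Required noncentrality: δ = z_{0.01} + z_{0.20} = 2.326 + 0.842 = 3.168.
δ = d·√n ⇒ d = δ/√n = 3.168/√68 = 0.3842.

d ≈ 0.384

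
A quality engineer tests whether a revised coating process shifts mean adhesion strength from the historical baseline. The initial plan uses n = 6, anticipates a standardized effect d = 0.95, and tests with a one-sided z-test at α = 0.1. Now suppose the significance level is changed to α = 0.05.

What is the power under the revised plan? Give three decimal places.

δ = d·√n = 0.95 × √6 = 2.3270 (unchanged). New critical value: z_{0.05} = 1.645.
Revised power = Φ(δ − 1.645) = Φ(0.682) = 0.7524.

Power ≈ 0.752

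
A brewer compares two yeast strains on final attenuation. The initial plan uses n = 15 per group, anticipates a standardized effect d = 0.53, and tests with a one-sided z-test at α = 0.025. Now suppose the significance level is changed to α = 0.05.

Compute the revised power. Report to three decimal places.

Power ≈ 0.423

δ = d·√(n/2) = 0.53 × √(15/2) = 1.4515 (unchanged). New critical value: z_{0.05} = 1.645.
Revised power = P(Z > 1.645 − δ) = Φ(-0.193) = 0.4233.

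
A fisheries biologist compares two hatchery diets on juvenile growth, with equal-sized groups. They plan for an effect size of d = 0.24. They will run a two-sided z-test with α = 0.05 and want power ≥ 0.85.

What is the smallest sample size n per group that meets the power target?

n = 312 per group

For power 0.85 need Φ(δ − z_{0.025}) = 0.85, so δ = z_{0.025} + z_{0.15} = 1.960 + 1.036 = 2.996.
(For δ > 0 the lower-tail rejection region contributes negligibly to power, so the one-term inversion is standard.)
δ = d·√(n/2) ⇒ n = 2(δ/d)² = 2 × (2.996 / 0.24)² = 311.75.
Rounding up, n = 312 per group.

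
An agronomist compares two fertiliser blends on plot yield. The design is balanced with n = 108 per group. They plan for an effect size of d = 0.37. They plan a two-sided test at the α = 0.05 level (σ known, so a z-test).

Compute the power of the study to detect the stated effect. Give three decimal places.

Noncentrality parameter: δ = d·√(n/2) = 0.37 × √(108/2) = 2.7189
Two-sided α = 0.05 → critical value z_{0.025} = 1.960.
Power = Φ(δ − 1.960) + Φ(−δ − 1.960) = Φ(0.759) + Φ(-4.679) = 0.7761 + 0.0000 = 0.7761.

Power ≈ 0.776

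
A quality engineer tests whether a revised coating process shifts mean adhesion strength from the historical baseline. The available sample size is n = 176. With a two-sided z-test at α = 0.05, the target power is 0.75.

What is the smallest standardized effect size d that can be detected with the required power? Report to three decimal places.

d ≈ 0.199

Need Φ(δ − 1.960) = 0.75, so δ = 1.960 + 0.674 = 2.634.
(Lower-tail contribution to power is negligible for δ > 0.)
δ = d·√n ⇒ d = δ/√n = 2.634/√176 = 0.1986.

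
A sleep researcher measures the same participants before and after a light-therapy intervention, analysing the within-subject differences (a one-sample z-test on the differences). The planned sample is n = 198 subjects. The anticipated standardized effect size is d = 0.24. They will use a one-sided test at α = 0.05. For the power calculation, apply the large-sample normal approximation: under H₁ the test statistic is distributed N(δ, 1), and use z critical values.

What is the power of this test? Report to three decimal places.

Noncentrality parameter: λ = d·√n = 0.24 × √198 = 3.3771
One-sided α = 0.05 → critical value z_{0.05} = 1.645.
Power = Φ(λ − 1.645) = Φ(1.732) = 0.9584.

Power ≈ 0.958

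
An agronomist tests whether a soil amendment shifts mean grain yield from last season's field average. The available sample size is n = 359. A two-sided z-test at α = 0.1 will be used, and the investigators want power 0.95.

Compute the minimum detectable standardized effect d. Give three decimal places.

d ≈ 0.174

Need Φ(δ − 1.645) = 0.95, so δ = 1.645 + 1.645 = 3.290.
(Lower-tail contribution to power is negligible for δ > 0.)
δ = d·√n ⇒ d = δ/√n = 3.290/√359 = 0.1736.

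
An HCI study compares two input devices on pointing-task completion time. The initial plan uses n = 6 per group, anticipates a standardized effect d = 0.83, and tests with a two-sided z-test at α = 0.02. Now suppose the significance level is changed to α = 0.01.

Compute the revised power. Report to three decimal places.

δ = d·√(n/2) = 0.83 × √(6/2) = 1.4376 (unchanged). New critical value: z_{0.005} = 2.576.
Revised power = Φ(δ − 2.576) + Φ(−δ − 2.576) = Φ(-1.138) + Φ(-4.013) = 0.1275 + 0.0000 = 0.1275.

Power ≈ 0.128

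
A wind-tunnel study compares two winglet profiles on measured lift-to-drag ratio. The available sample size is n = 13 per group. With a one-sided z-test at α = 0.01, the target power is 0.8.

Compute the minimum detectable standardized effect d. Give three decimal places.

Need Φ(δ − 2.326) = 0.8, so δ = 2.326 + 0.842 = 3.168.
δ = d·√(n/2) ⇒ d = δ/√(n/2) = 3.168/√(13/2) = 1.2426.

d ≈ 1.243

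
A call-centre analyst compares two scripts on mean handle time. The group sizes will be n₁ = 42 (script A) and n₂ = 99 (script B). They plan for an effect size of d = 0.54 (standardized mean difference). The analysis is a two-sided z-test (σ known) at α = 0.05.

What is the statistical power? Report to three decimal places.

Power ≈ 0.835

Noncentrality parameter: δ = d / √(1/n₁ + 1/n₂) = 0.54 / √(1/42 + 1/99) = 2.9324
Critical value for a two-sided test at α = 0.05: z_{α/2} = 1.960.
Power = Φ(δ − 1.960) + Φ(−δ − 1.960) = Φ(0.972) + Φ(-4.892) = 0.8346 + 0.0000 = 0.8346.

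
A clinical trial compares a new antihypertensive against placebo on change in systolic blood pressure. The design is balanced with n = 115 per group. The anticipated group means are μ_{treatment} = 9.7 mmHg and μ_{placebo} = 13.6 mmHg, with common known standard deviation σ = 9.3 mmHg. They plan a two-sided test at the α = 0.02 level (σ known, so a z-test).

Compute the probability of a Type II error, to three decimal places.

Standardized effect: d = |μ_{treatment} − μ_{placebo}| / σ = |9.7 − 13.6| / 9.3 = 0.4194
Noncentrality parameter: δ = d·√(n/2) = 0.4194 × √(115/2) = 3.1799
Two-sided α = 0.02 → critical value z_{0.01} = 2.326.
Power = Φ(δ − 2.326) + Φ(−δ − 2.326) = Φ(0.854) + Φ(-5.506) = 0.8033 + 0.0000 = 0.8033.
Type II error: β = 1 − power = 1 − 0.8033 = 0.1967.

β ≈ 0.197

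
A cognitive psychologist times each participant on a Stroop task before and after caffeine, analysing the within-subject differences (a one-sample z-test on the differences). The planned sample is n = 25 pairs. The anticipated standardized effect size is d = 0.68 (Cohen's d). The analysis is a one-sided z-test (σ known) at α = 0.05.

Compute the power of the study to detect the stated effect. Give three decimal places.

Power ≈ 0.960

Noncentrality parameter: λ = d·√n = 0.68 × √25 = 3.4000
One-sided α = 0.05 → critical value z_{0.05} = 1.645.
Power = Φ(λ − 1.645) = Φ(1.755) = 0.9604.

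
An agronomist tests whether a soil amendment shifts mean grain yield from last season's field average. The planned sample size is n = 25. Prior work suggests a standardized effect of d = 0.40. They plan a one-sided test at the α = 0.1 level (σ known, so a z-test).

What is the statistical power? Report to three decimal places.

Noncentrality parameter: δ = d·√n = 0.40 × √25 = 2.0000
Critical value for a one-sided test at α = 0.1: z_α = 1.282.
Power = Φ(δ − 1.282) = Φ(0.718) = 0.7638.

Power ≈ 0.764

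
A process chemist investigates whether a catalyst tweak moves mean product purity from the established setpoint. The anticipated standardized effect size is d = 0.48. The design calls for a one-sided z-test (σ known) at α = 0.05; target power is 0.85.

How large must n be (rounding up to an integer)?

n = 32

For power 0.85 need Φ(δ − z_{0.05}) = 0.85, so δ = z_{0.05} + z_{0.15} = 1.645 + 1.036 = 2.681.
δ = d·√n ⇒ n = (δ/d)² = (2.681 / 0.48)² = 31.20.
Rounding up, n = 32.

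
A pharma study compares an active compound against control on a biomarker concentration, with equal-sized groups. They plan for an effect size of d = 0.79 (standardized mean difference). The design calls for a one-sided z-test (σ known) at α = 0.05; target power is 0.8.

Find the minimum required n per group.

Set Φ(δ − 1.645) = 0.8; then δ − 1.645 = Φ⁻¹(0.8) = 0.842, giving δ = 2.486.
δ = d·√(n/2) ⇒ n = 2(δ/d)² = 2 × (2.486 / 0.79)² = 19.81.
Rounding up, n = 20 per group.

n = 20 per group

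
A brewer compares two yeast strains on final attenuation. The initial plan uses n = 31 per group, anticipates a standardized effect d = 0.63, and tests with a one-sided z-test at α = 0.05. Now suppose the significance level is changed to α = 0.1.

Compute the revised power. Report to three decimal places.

Power ≈ 0.885

δ = d·√(n/2) = 0.63 × √(31/2) = 2.4803 (unchanged). New critical value: z_{0.1} = 1.282.
Revised power = Φ(δ − 1.282) = Φ(1.199) = 0.8847.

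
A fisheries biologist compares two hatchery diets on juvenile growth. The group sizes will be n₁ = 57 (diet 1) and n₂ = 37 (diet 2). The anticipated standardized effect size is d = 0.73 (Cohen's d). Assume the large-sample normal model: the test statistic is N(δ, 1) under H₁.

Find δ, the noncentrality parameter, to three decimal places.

The noncentrality parameter scales effect size by the design's sample-size factor: δ = d / √(1/n₁ + 1/n₂) = 0.73 / √(1/57 + 1/37) = 3.4578

δ ≈ 3.458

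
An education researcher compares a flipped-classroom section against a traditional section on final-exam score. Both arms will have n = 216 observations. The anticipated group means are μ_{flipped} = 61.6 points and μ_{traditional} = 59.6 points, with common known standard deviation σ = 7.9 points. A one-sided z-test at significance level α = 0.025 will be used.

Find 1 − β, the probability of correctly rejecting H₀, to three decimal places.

Standardized effect: d = |μ_{flipped} − μ_{traditional}| / σ = |61.6 − 59.6| / 7.9 = 0.2532
Noncentrality parameter: δ = d·√(n/2) = 0.2532 × √(216/2) = 2.6310
Critical value for a one-sided test at α = 0.025: z_α = 1.960.
Power = Φ(δ − 1.960) = Φ(0.671) = 0.7489.

Power ≈ 0.749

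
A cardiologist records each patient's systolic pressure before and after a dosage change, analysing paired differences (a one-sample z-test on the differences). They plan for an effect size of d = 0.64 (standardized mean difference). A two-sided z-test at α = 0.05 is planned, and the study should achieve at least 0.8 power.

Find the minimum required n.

n = 20

Set Φ(δ − 1.960) = 0.8; then δ − 1.960 = Φ⁻¹(0.8) = 0.842, giving δ = 2.802.
(Ignoring the negligible lower-tail rejection probability gives the usual closed-form inversion.)
δ = d·√n ⇒ n = (δ/d)² = (2.802 / 0.64)² = 19.16.
Rounding up, n = 20.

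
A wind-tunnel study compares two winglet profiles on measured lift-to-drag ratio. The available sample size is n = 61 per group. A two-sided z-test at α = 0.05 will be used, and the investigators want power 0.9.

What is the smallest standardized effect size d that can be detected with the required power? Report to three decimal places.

Required noncentrality: δ = z_{0.025} + z_{0.10} = 1.960 + 1.282 = 3.242.
(Lower-tail contribution to power is negligible for δ > 0.)
δ = d·√(n/2) ⇒ d = δ/√(n/2) = 3.242/√(61/2) = 0.5869.

d ≈ 0.587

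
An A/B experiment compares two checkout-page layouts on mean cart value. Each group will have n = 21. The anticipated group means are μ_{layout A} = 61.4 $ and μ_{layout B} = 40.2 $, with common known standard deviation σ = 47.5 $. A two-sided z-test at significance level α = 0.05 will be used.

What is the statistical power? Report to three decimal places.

Power ≈ 0.304

Standardized effect: d = |μ_{layout A} − μ_{layout B}| / σ = |61.4 − 40.2| / 47.5 = 0.4463
Noncentrality parameter: δ = d·√(n/2) = 0.4463 × √(21/2) = 1.4462
Two-sided α = 0.05 → critical value z_{0.025} = 1.960.
Power = Φ(δ − 1.960) + Φ(−δ − 1.960) = Φ(-0.514) + Φ(-3.406) = 0.3037 + 0.0003 = 0.3040.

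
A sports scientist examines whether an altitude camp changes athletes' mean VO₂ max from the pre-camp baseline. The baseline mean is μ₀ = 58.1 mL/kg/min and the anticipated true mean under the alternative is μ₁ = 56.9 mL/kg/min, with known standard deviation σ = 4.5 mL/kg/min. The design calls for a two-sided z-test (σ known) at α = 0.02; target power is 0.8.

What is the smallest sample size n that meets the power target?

Standardized effect: d = |μ₁ − μ₀| / σ = |56.9 − 58.1| / 4.5 = 0.2667
For power 0.8 need Φ(δ − z_{0.01}) = 0.8, so δ = z_{0.01} + z_{0.20} = 2.326 + 0.842 = 3.168.
(Ignoring the negligible lower-tail rejection probability gives the usual closed-form inversion.)
δ = d·√n ⇒ n = (δ/d)² = (3.168 / 0.2667)² = 141.13.
Round up to the next whole unit.

n = 142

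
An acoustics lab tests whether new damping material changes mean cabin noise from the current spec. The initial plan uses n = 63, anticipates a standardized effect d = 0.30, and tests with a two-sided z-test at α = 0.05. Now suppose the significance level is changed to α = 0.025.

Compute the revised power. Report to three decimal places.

δ = d·√n = 0.30 × √63 = 2.3812 (unchanged). New critical value: z_{0.0125} = 2.241.
Revised power = Φ(δ − 2.241) + Φ(−δ − 2.241) = Φ(0.140) + Φ(-4.623) = 0.5556 + 0.0000 = 0.5556.

Power ≈ 0.556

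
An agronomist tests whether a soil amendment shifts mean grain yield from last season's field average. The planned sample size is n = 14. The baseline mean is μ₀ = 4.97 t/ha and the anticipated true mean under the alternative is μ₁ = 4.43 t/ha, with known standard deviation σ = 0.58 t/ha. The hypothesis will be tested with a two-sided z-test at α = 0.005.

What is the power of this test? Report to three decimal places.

Power ≈ 0.751

Standardized effect: d = |μ₁ − μ₀| / σ = |4.43 − 4.97| / 0.58 = 0.9310
Noncentrality parameter: δ = d·√n = 0.9310 × √14 = 3.4836
Two-sided α = 0.005 → critical value z_{0.0025} = 2.807.
Power = Φ(δ − 2.807) + Φ(−δ − 2.807) = Φ(0.677) + Φ(-6.291) = 0.7507 + 0.0000 = 0.7507.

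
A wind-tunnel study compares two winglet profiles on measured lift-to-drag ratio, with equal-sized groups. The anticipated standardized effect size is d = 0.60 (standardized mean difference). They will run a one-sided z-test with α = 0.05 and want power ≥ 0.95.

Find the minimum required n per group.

n = 61 per group

For power 0.95 need Φ(δ − z_{0.05}) = 0.95, so δ = z_{0.05} + z_{0.05} = 1.645 + 1.645 = 3.290.
δ = d·√(n/2) ⇒ n = 2(δ/d)² = 2 × (3.290 / 0.60)² = 60.12.
Rounding up, n = 61 per group.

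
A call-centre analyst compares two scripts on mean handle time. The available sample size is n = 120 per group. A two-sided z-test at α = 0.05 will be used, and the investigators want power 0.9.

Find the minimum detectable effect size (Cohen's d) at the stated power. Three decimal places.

d ≈ 0.418

Required noncentrality: δ = z_{0.025} + z_{0.10} = 1.960 + 1.282 = 3.242.
(Lower-tail contribution to power is negligible for δ > 0.)
δ = d·√(n/2) ⇒ d = δ/√(n/2) = 3.242/√(120/2) = 0.4185.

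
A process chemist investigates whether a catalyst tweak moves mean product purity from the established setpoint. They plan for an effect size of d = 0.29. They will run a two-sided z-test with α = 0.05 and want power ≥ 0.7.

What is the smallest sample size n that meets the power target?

Set Φ(δ − 1.960) = 0.7; then δ − 1.960 = Φ⁻¹(0.7) = 0.524, giving δ = 2.484.
(The Φ(−δ − z_{α/2}) term is vanishingly small for δ > 0 and is dropped in the standard sample-size formula.)
δ = d·√n ⇒ n = (δ/d)² = (2.484 / 0.29)² = 73.39.
Rounding up, n = 74.

n = 74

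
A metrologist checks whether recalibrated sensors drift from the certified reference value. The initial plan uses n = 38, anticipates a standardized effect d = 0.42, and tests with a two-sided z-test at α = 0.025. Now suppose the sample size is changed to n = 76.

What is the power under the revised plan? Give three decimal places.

With n = 76: δ = d·√n = 0.42 × √76 = 3.6615. Critical value z_{0.0125} = 2.241.
Revised power = Φ(δ − 2.241) + Φ(−δ − 2.241) = Φ(1.420) + Φ(-5.903) = 0.9222 + 0.0000 = 0.9222.

Power ≈ 0.922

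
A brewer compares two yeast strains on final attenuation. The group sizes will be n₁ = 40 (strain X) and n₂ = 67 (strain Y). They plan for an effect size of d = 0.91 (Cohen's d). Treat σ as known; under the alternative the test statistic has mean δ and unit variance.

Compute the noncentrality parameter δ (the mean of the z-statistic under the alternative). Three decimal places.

δ ≈ 4.554

δ = d / √(1/n₁ + 1/n₂) = 0.91 / √(1/40 + 1/67) = 4.5543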